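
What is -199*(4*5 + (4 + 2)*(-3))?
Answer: -398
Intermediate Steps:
-199*(4*5 + (4 + 2)*(-3)) = -199*(20 + 6*(-3)) = -199*(20 - 18) = -199*2 = -398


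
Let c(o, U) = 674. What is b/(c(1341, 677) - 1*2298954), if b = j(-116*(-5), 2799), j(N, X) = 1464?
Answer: -183/287285 ≈ -0.00063700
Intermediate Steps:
b = 1464
b/(c(1341, 677) - 1*2298954) = 1464/(674 - 1*2298954) = 1464/(674 - 2298954) = 1464/(-2298280) = 1464*(-1/2298280) = -183/287285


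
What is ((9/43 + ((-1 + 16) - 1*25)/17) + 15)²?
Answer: 114233344/534361 ≈ 213.78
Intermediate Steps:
((9/43 + ((-1 + 16) - 1*25)/17) + 15)² = ((9*(1/43) + (15 - 25)*(1/17)) + 15)² = ((9/43 - 10*1/17) + 15)² = ((9/43 - 10/17) + 15)² = (-277/731 + 15)² = (10688/731)² = 114233344/534361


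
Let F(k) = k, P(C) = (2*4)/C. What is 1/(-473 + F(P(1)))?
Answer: -1/465 ≈ -0.0021505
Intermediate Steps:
P(C) = 8/C
1/(-473 + F(P(1))) = 1/(-473 + 8/1) = 1/(-473 + 8*1) = 1/(-473 + 8) = 1/(-465) = -1/465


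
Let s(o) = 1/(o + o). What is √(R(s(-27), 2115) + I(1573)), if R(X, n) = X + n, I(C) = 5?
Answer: √686874/18 ≈ 46.043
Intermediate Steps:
s(o) = 1/(2*o)
√(R(s(-27), 2115) + I(1573)) = √(((½)/(-27) + 2115) + 5) = √(((½)*(-1/27) + 2115) + 5) = √((-1/54 + 2115) + 5) = √(114209/54 + 5) = √(114479/54) = √686874/18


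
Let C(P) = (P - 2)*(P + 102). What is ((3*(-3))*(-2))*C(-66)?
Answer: -44064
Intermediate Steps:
C(P) = (-2 + P)*(102 + P)
((3*(-3))*(-2))*C(-66) = ((3*(-3))*(-2))*(-204 + (-66)² + 100*(-66)) = (-9*(-2))*(-204 + 4356 - 6600) = 18*(-2448) = -44064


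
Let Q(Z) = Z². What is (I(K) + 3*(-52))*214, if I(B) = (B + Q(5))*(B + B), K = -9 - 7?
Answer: -95016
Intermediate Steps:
K = -16
I(B) = 2*B*(25 + B) (I(B) = (B + 5²)*(B + B) = (B + 25)*(2*B) = (25 + B)*(2*B) = 2*B*(25 + B))
(I(K) + 3*(-52))*214 = (2*(-16)*(25 - 16) + 3*(-52))*214 = (2*(-16)*9 - 156)*214 = (-288 - 156)*214 = -444*214 = -95016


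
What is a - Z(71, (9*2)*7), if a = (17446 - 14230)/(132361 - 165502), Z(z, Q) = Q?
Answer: -1392994/11047 ≈ -126.10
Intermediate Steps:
a = -1072/11047 (a = 3216/(-33141) = 3216*(-1/33141) = -1072/11047 ≈ -0.097040)
a - Z(71, (9*2)*7) = -1072/11047 - 9*2*7 = -1072/11047 - 18*7 = -1072/11047 - 1*126 = -1072/11047 - 126 = -1392994/11047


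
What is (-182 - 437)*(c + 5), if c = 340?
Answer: -213555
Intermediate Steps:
(-182 - 437)*(c + 5) = (-182 - 437)*(340 + 5) = -619*345 = -213555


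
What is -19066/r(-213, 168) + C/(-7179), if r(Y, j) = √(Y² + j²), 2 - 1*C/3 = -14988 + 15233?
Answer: 243/2393 - 19066*√8177/24531 ≈ -70.180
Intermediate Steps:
C = -729 (C = 6 - 3*(-14988 + 15233) = 6 - 3*245 = 6 - 735 = -729)
-19066/r(-213, 168) + C/(-7179) = -19066/√((-213)² + 168²) - 729/(-7179) = -19066/√(45369 + 28224) - 729*(-1/7179) = -19066*√8177/24531 + 243/2393 = 243/2393 - 19066*√8177/24531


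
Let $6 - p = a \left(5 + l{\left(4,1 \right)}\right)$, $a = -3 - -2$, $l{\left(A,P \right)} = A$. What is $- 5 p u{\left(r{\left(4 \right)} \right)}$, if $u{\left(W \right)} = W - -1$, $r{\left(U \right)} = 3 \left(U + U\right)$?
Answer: $-1875$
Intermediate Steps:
$a = -1$ ($a = -3 + 2 = -1$)
$r{\left(U \right)} = 6 U$ ($r{\left(U \right)} = 3 \cdot 2 U = 6 U$)
$u{\left(W \right)} = 1 + W$ ($u{\left(W \right)} = W + 1 = 1 + W$)
$p = 15$ ($p = 6 - - (5 + 4) = 6 - \left(-1\right) 9 = 6 - -9 = 6 + 9 = 15$)
$- 5 p u{\left(r{\left(4 \right)} \right)} = \left(-5\right) 15 \left(1 + 6 \cdot 4\right) = - 75 \left(1 + 24\right) = \left(-75\right) 25 = -1875$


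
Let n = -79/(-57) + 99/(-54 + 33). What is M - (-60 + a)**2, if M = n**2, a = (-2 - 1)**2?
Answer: -412318217/159201 ≈ -2589.9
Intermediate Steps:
n = -1328/399 (n = -79*(-1/57) + 99/(-21) = 79/57 + 99*(-1/21) = 79/57 - 33/7 = -1328/399 ≈ -3.3283)
a = 9 (a = (-3)**2 = 9)
M = 1763584/159201 (M = (-1328/399)**2 = 1763584/159201 ≈ 11.078)
M - (-60 + a)**2 = 1763584/159201 - (-60 + 9)**2 = 1763584/159201 - 1*(-51)**2 = 1763584/159201 - 1*2601 = 1763584/159201 - 2601 = -412318217/159201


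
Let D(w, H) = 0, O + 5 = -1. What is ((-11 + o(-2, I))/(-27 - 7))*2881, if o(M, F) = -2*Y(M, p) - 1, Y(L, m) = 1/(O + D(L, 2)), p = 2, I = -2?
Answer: 100835/102 ≈ 988.58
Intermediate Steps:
O = -6 (O = -5 - 1 = -6)
Y(L, m) = -⅙ (Y(L, m) = 1/(-6 + 0) = 1/(-6) = -⅙)
o(M, F) = -⅔ (o(M, F) = -2*(-⅙) - 1 = ⅓ - 1 = -⅔)
((-11 + o(-2, I))/(-27 - 7))*2881 = ((-11 - ⅔)/(-27 - 7))*2881 = -35/3/(-34)*2881 = -35/3*(-1/34)*2881 = (35/102)*2881 = 100835/102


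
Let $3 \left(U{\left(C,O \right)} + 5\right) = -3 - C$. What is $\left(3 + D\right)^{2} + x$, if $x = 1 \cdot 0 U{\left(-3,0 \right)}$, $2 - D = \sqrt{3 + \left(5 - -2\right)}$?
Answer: $\left(5 - \sqrt{10}\right)^{2} \approx 3.3772$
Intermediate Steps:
$D = 2 - \sqrt{10}$ ($D = 2 - \sqrt{3 + \left(5 - -2\right)} = 2 - \sqrt{3 + \left(5 + 2\right)} = 2 - \sqrt{3 + 7} = 2 - \sqrt{10} \approx -1.1623$)
$U{\left(C,O \right)} = -6 - \frac{C}{3}$ ($U{\left(C,O \right)} = -5 + \frac{-3 - C}{3} = -5 - \left(1 + \frac{C}{3}\right) = -6 - \frac{C}{3}$)
$x = 0$ ($x = 1 \cdot 0 \left(-6 - -1\right) = 0 \left(-6 + 1\right) = 0 \left(-5\right) = 0$)
$\left(3 + D\right)^{2} + x = \left(3 + \left(2 - \sqrt{10}\right)\right)^{2} + 0 = \left(5 - \sqrt{10}\right)^{2} + 0 = \left(5 - \sqrt{10}\right)^{2}$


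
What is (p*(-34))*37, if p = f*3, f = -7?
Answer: 26418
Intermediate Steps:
p = -21 (p = -7*3 = -21)
(p*(-34))*37 = -21*(-34)*37 = 714*37 = 26418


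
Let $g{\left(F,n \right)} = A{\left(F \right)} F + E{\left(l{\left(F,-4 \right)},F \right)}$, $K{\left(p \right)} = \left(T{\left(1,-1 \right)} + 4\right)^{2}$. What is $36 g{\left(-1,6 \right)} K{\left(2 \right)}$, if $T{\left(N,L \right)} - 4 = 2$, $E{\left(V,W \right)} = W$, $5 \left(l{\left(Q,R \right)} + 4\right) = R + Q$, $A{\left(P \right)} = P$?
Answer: $0$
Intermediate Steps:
$l{\left(Q,R \right)} = -4 + \frac{Q}{5} + \frac{R}{5}$ ($l{\left(Q,R \right)} = -4 + \frac{R + Q}{5} = -4 + \frac{Q + R}{5} = -4 + \left(\frac{Q}{5} + \frac{R}{5}\right) = -4 + \frac{Q}{5} + \frac{R}{5}$)
$T{\left(N,L \right)} = 6$ ($T{\left(N,L \right)} = 4 + 2 = 6$)
$K{\left(p \right)} = 100$ ($K{\left(p \right)} = \left(6 + 4\right)^{2} = 10^{2} = 100$)
$g{\left(F,n \right)} = F + F^{2}$ ($g{\left(F,n \right)} = F F + F = F^{2} + F = F + F^{2}$)
$36 g{\left(-1,6 \right)} K{\left(2 \right)} = 36 \left(- (1 - 1)\right) 100 = 36 \left(\left(-1\right) 0\right) 100 = 36 \cdot 0 \cdot 100 = 0 \cdot 100 = 0$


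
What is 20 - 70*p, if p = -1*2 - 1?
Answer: 230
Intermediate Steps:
p = -3 (p = -2 - 1 = -3)
20 - 70*p = 20 - 70*(-3) = 20 + 210 = 230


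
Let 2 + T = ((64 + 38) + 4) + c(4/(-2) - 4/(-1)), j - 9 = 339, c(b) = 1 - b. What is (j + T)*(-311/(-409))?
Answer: 140261/409 ≈ 342.94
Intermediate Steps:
j = 348 (j = 9 + 339 = 348)
T = 103 (T = -2 + (((64 + 38) + 4) + (1 - (4/(-2) - 4/(-1)))) = -2 + ((102 + 4) + (1 - (4*(-1/2) - 4*(-1)))) = -2 + (106 + (1 - (-2 + 4))) = -2 + (106 + (1 - 1*2)) = -2 + (106 + (1 - 2)) = -2 + (106 - 1) = -2 + 105 = 103)
(j + T)*(-311/(-409)) = (348 + 103)*(-311/(-409)) = 451*(-311*(-1/409)) = 451*(311/409) = 140261/409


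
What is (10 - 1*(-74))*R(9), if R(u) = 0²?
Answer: 0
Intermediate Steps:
R(u) = 0
(10 - 1*(-74))*R(9) = (10 - 1*(-74))*0 = (10 + 74)*0 = 84*0 = 0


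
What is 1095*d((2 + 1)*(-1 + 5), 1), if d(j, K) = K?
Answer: 1095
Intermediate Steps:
1095*d((2 + 1)*(-1 + 5), 1) = 1095*1 = 1095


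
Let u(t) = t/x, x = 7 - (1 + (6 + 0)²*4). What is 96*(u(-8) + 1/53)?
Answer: 8992/1219 ≈ 7.3765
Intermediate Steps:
x = -138 (x = 7 - (1 + 6²*4) = 7 - (1 + 36*4) = 7 - (1 + 144) = 7 - 1*145 = 7 - 145 = -138)
u(t) = -t/138 (u(t) = t/(-138) = t*(-1/138) = -t/138)
96*(u(-8) + 1/53) = 96*(-1/138*(-8) + 1/53) = 96*(4/69 + 1/53) = 96*(281/3657) = 8992/1219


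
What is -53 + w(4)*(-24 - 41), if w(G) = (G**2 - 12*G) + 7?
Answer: 1572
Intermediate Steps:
w(G) = 7 + G**2 - 12*G
-53 + w(4)*(-24 - 41) = -53 + (7 + 4**2 - 12*4)*(-24 - 41) = -53 + (7 + 16 - 48)*(-65) = -53 - 25*(-65) = -53 + 1625 = 1572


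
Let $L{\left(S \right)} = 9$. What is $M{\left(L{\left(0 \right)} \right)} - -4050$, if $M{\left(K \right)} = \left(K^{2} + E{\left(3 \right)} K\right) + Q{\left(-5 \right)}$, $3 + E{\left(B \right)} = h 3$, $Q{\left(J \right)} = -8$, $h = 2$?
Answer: $4150$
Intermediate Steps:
$E{\left(B \right)} = 3$ ($E{\left(B \right)} = -3 + 2 \cdot 3 = -3 + 6 = 3$)
$M{\left(K \right)} = -8 + K^{2} + 3 K$ ($M{\left(K \right)} = \left(K^{2} + 3 K\right) - 8 = -8 + K^{2} + 3 K$)
$M{\left(L{\left(0 \right)} \right)} - -4050 = \left(-8 + 9^{2} + 3 \cdot 9\right) - -4050 = \left(-8 + 81 + 27\right) + 4050 = 100 + 4050 = 4150$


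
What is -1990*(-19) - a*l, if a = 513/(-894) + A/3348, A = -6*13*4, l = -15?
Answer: 1047589055/27714 ≈ 37800.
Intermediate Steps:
A = -312 (A = -78*4 = -312)
a = -55457/83142 (a = 513/(-894) - 312/3348 = 513*(-1/894) - 312*1/3348 = -171/298 - 26/279 = -55457/83142 ≈ -0.66702)
-1990*(-19) - a*l = -1990*(-19) - (-55457)*(-15)/83142 = 37810 - 1*277285/27714 = 37810 - 277285/27714 = 1047589055/27714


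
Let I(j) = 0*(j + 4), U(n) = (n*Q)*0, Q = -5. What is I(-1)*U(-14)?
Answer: 0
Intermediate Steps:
U(n) = 0 (U(n) = (n*(-5))*0 = -5*n*0 = 0)
I(j) = 0 (I(j) = 0*(4 + j) = 0)
I(-1)*U(-14) = 0*0 = 0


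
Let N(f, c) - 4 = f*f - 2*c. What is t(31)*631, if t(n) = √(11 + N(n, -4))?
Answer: 1262*√246 ≈ 19794.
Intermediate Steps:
N(f, c) = 4 + f² - 2*c (N(f, c) = 4 + (f*f - 2*c) = 4 + (f² - 2*c) = 4 + f² - 2*c)
t(n) = √(23 + n²) (t(n) = √(11 + (4 + n² - 2*(-4))) = √(11 + (4 + n² + 8)) = √(11 + (12 + n²)) = √(23 + n²))
t(31)*631 = √(23 + 31²)*631 = √(23 + 961)*631 = √984*631 = (2*√246)*631 = 1262*√246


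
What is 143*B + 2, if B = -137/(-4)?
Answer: 19599/4 ≈ 4899.8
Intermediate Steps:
B = 137/4 (B = -137*(-¼) = 137/4 ≈ 34.250)
143*B + 2 = 143*(137/4) + 2 = 19591/4 + 2 = 19599/4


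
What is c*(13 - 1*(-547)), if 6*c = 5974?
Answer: 1672720/3 ≈ 5.5757e+5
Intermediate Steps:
c = 2987/3 (c = (⅙)*5974 = 2987/3 ≈ 995.67)
c*(13 - 1*(-547)) = 2987*(13 - 1*(-547))/3 = 2987*(13 + 547)/3 = (2987/3)*560 = 1672720/3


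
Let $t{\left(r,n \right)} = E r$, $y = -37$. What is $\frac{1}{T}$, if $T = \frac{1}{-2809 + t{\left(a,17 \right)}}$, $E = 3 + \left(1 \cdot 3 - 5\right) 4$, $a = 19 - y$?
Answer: $-3089$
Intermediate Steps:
$a = 56$ ($a = 19 - -37 = 19 + 37 = 56$)
$E = -5$ ($E = 3 + \left(3 - 5\right) 4 = 3 - 8 = -5$)
$t{\left(r,n \right)} = - 5 r$
$T = - \frac{1}{3089}$ ($T = \frac{1}{-2809 - 280} = \frac{1}{-3089} = - \frac{1}{3089} \approx -0.00032373$)
$\frac{1}{T} = \frac{1}{- \frac{1}{3089}} = -3089$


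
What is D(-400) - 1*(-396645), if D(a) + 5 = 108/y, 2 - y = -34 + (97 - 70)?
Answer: 396652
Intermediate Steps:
y = 9 (y = 2 - (-34 + (97 - 70)) = 2 - (-34 + 27) = 2 - 1*(-7) = 2 + 7 = 9)
D(a) = 7 (D(a) = -5 + 108/9 = -5 + 108*(⅑) = -5 + 12 = 7)
D(-400) - 1*(-396645) = 7 - 1*(-396645) = 7 + 396645 = 396652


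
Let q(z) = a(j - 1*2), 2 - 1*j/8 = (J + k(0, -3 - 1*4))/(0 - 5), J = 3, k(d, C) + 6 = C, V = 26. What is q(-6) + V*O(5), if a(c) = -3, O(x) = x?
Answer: 127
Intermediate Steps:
k(d, C) = -6 + C
j = 0 (j = 16 - 8*(3 + (-6 + (-3 - 1*4)))/(0 - 5) = 16 - 8*(3 + (-6 + (-3 - 4)))/(-5) = 16 - 8*(3 + (-6 - 7))*(-1)/5 = 16 - 8*(3 - 13)*(-1)/5 = 16 - (-80)*(-1)/5 = 16 - 8*2 = 16 - 16 = 0)
q(z) = -3
q(-6) + V*O(5) = -3 + 26*5 = -3 + 130 = 127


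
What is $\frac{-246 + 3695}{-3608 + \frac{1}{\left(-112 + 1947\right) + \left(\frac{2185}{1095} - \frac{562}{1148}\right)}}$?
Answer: $- \frac{796235481241}{832942065166} \approx -0.95593$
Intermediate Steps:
$\frac{-246 + 3695}{-3608 + \frac{1}{\left(-112 + 1947\right) + \left(\frac{2185}{1095} - \frac{562}{1148}\right)}} = \frac{3449}{-3608 + \frac{1}{1835 + \left(2185 \cdot \frac{1}{1095} - \frac{281}{574}\right)}} = \frac{3449}{-3608 + \frac{1}{1835 + \left(\frac{437}{219} - \frac{281}{574}\right)}} = \frac{3449}{-3608 + \frac{1}{1835 + \frac{189299}{125706}}} = \frac{3449}{-3608 + \frac{1}{\frac{230859809}{125706}}} = \frac{3449}{-3608 + \frac{125706}{230859809}} = \frac{3449}{- \frac{832942065166}{230859809}} = 3449 \left(- \frac{230859809}{832942065166}\right) = - \frac{796235481241}{832942065166}$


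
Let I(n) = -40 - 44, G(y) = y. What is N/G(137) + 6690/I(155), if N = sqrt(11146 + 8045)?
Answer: -1115/14 + sqrt(19191)/137 ≈ -78.632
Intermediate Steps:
I(n) = -84
N = sqrt(19191) ≈ 138.53
N/G(137) + 6690/I(155) = sqrt(19191)/137 + 6690/(-84) = sqrt(19191)*(1/137) + 6690*(-1/84) = sqrt(19191)/137 - 1115/14 = -1115/14 + sqrt(19191)/137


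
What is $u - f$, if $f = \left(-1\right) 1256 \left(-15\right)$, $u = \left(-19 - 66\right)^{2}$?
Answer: $-11615$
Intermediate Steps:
$u = 7225$ ($u = \left(-85\right)^{2} = 7225$)
$f = 18840$ ($f = \left(-1256\right) \left(-15\right) = 18840$)
$u - f = 7225 - 18840 = -11615$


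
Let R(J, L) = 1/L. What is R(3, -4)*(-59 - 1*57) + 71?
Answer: 100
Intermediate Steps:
R(3, -4)*(-59 - 1*57) + 71 = (-59 - 1*57)/(-4) + 71 = -(-59 - 57)/4 + 71 = -¼*(-116) + 71 = 29 + 71 = 100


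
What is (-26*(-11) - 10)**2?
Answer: 76176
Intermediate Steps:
(-26*(-11) - 10)**2 = (286 - 10)**2 = 276**2 = 76176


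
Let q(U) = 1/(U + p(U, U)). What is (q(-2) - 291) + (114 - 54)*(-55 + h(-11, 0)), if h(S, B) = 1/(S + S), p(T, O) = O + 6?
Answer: -79051/22 ≈ -3593.2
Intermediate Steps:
p(T, O) = 6 + O
h(S, B) = 1/(2*S)
q(U) = 1/(6 + 2*U) (q(U) = 1/(U + (6 + U)) = 1/(6 + 2*U))
(q(-2) - 291) + (114 - 54)*(-55 + h(-11, 0)) = (1/(2*(3 - 2)) - 291) + (114 - 54)*(-55 + (½)/(-11)) = ((½)/1 - 291) + 60*(-55 + (½)*(-1/11)) = ((½)*1 - 291) + 60*(-55 - 1/22) = (½ - 291) + 60*(-1211/22) = -581/2 - 36330/11 = -79051/22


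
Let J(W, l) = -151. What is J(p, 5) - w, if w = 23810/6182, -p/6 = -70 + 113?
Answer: -478646/3091 ≈ -154.85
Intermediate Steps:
p = -258 (p = -6*(-70 + 113) = -6*43 = -258)
w = 11905/3091 (w = 23810*(1/6182) = 11905/3091 ≈ 3.8515)
J(p, 5) - w = -151 - 1*11905/3091 = -151 - 11905/3091 = -478646/3091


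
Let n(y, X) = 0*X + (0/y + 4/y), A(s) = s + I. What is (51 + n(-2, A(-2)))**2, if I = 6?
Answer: 2401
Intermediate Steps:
A(s) = 6 + s (A(s) = s + 6 = 6 + s)
n(y, X) = 4/y (n(y, X) = 0 + (0 + 4/y) = 0 + 4/y = 4/y)
(51 + n(-2, A(-2)))**2 = (51 + 4/(-2))**2 = (51 + 4*(-1/2))**2 = (51 - 2)**2 = 49**2 = 2401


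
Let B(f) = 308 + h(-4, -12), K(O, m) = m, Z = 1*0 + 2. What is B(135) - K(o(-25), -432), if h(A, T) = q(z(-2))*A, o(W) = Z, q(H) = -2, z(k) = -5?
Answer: 748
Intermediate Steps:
Z = 2 (Z = 0 + 2 = 2)
o(W) = 2
h(A, T) = -2*A
B(f) = 316 (B(f) = 308 - 2*(-4) = 308 + 8 = 316)
B(135) - K(o(-25), -432) = 316 - 1*(-432) = 316 + 432 = 748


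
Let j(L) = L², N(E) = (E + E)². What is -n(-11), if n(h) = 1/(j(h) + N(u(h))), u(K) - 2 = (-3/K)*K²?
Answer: -1/5021 ≈ -0.00019916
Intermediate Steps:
u(K) = 2 - 3*K (u(K) = 2 + (-3/K)*K² = 2 - 3*K)
N(E) = 4*E² (N(E) = (2*E)² = 4*E²)
n(h) = 1/(h² + 4*(2 - 3*h)²)
-n(-11) = -1/(16 - 48*(-11) + 37*(-11)²) = -1/(16 + 528 + 37*121) = -1/(16 + 528 + 4477) = -1/5021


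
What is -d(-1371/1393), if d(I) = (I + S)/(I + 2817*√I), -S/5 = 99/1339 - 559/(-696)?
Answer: -6970921049/10301837163033312 - 2181898288337*I*√1909803/1569313194502074528 ≈ -6.7667e-7 - 0.0019214*I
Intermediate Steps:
S = -4087025/931944 (S = -5*(99/1339 - 559/(-696)) = -5*(99*(1/1339) - 559*(-1/696)) = -5*(99/1339 + 559/696) = -5*817405/931944 = -4087025/931944 ≈ -4.3855)
d(I) = (-4087025/931944 + I)/(I + 2817*√I) (d(I) = (I - 4087025/931944)/(I + 2817*√I) = (-4087025/931944 + I)/(I + 2817*√I))
-d(-1371/1393) = -(-4087025/931944 - 1371/1393)/(-1371/1393 + 2817*√(-1371/1393)) = -(-6970921049)/((-1371/1393 + 2817*(I*√1909803/1393))*1298197992) = -(-6970921049)/((-1371/1393 + 2817*I*√1909803/1393)*1298197992) = -(-6970921049)/(1298197992*(-1371/1393 + 2817*I*√1909803/1393)) = 6970921049/(1298197992*(-1371/1393 + 2817*I*√1909803/1393))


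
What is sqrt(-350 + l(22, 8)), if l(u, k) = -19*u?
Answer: 16*I*sqrt(3) ≈ 27.713*I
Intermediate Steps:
sqrt(-350 + l(22, 8)) = sqrt(-350 - 19*22) = sqrt(-350 - 418) = sqrt(-768) = 16*I*sqrt(3)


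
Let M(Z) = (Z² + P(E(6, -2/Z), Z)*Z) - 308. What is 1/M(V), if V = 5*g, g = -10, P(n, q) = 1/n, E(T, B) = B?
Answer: 1/942 ≈ 0.0010616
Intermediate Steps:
V = -50 (V = 5*(-10) = -50)
M(Z) = -308 + Z²/2 (M(Z) = (Z² + Z/((-2/Z))) - 308 = (Z² + (-Z/2)*Z) - 308 = (Z² - Z²/2) - 308 = Z²/2 - 308 = -308 + Z²/2)
1/M(V) = 1/(-308 + (½)*(-50)²) = 1/(-308 + (½)*2500) = 1/(-308 + 1250) = 1/942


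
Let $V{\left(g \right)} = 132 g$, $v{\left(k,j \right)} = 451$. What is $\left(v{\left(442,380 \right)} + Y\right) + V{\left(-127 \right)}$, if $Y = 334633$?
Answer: $318320$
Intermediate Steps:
$\left(v{\left(442,380 \right)} + Y\right) + V{\left(-127 \right)} = \left(451 + 334633\right) + 132 \left(-127\right) = 335084 - 16764 = 318320$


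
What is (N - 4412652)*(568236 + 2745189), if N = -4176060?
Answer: -28458053058600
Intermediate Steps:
(N - 4412652)*(568236 + 2745189) = (-4176060 - 4412652)*(568236 + 2745189) = -8588712*3313425 = -28458053058600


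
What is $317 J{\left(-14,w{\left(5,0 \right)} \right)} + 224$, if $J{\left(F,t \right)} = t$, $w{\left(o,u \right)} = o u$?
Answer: $224$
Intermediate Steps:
$317 J{\left(-14,w{\left(5,0 \right)} \right)} + 224 = 317 \cdot 5 \cdot 0 + 224 = 317 \cdot 0 + 224 = 0 + 224 = 224$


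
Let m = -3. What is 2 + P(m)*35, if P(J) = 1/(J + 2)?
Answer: -33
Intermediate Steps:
P(J) = 1/(2 + J)
2 + P(m)*35 = 2 + 35/(2 - 3) = 2 + 35/(-1) = 2 - 1*35 = 2 - 35 = -33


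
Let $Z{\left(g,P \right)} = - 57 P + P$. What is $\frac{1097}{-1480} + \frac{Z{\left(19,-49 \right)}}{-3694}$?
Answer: $- \frac{4056719}{2733560} \approx -1.484$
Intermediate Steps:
$Z{\left(g,P \right)} = - 56 P$
$\frac{1097}{-1480} + \frac{Z{\left(19,-49 \right)}}{-3694} = \frac{1097}{-1480} + \frac{\left(-56\right) \left(-49\right)}{-3694} = 1097 \left(- \frac{1}{1480}\right) + 2744 \left(- \frac{1}{3694}\right) = - \frac{1097}{1480} - \frac{1372}{1847} = - \frac{4056719}{2733560}$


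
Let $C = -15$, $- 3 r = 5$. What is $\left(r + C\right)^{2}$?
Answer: $\frac{2500}{9} \approx 277.78$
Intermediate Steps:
$r = - \frac{5}{3}$ ($r = \left(- \frac{1}{3}\right) 5 = - \frac{5}{3} \approx -1.6667$)
$\left(r + C\right)^{2} = \left(- \frac{5}{3} - 15\right)^{2} = \left(- \frac{50}{3}\right)^{2} = \frac{2500}{9}$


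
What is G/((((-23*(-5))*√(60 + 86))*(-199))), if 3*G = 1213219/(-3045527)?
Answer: 1213219*√146/30527235803010 ≈ 4.8021e-7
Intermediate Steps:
G = -1213219/9136581 (G = (1213219/(-3045527))/3 = (1213219*(-1/3045527))/3 = (⅓)*(-1213219/3045527) = -1213219/9136581 ≈ -0.13279)
G/((((-23*(-5))*√(60 + 86))*(-199))) = -1213219*(-1/(22885*√(60 + 86)))/9136581 = -1213219*(-√146/3341210)/9136581 = -(-1213219)*√146/30527235803010 = 1213219*√146/30527235803010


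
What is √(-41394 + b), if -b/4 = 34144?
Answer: 37*I*√130 ≈ 421.86*I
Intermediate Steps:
b = -136576 (b = -4*34144 = -136576)
√(-41394 + b) = √(-41394 - 136576) = √(-177970) = 37*I*√130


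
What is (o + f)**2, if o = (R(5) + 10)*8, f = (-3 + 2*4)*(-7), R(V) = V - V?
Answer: 2025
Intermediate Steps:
R(V) = 0
f = -35 (f = (-3 + 8)*(-7) = 5*(-7) = -35)
o = 80 (o = (0 + 10)*8 = 10*8 = 80)
(o + f)**2 = (80 - 35)**2 = 45**2 = 2025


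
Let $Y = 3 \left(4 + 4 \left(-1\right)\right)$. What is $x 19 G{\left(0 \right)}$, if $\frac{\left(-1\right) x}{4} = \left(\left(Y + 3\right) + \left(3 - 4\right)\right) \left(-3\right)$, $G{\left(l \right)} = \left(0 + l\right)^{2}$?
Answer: $0$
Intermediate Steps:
$Y = 0$ ($Y = 3 \left(4 - 4\right) = 3 \cdot 0 = 0$)
$G{\left(l \right)} = l^{2}$
$x = 24$ ($x = - 4 \left(\left(0 + 3\right) + \left(3 - 4\right)\right) \left(-3\right) = - 4 \left(3 + \left(3 - 4\right)\right) \left(-3\right) = - 4 \left(3 - 1\right) \left(-3\right) = - 4 \cdot 2 \left(-3\right) = \left(-4\right) \left(-6\right) = 24$)
$x 19 G{\left(0 \right)} = 24 \cdot 19 \cdot 0^{2} = 456 \cdot 0 = 0$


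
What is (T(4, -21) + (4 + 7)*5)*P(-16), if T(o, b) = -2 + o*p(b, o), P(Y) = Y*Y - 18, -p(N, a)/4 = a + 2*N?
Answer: 157318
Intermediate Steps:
p(N, a) = -8*N - 4*a (p(N, a) = -4*(a + 2*N) = -8*N - 4*a)
P(Y) = -18 + Y² (P(Y) = Y² - 18 = -18 + Y²)
T(o, b) = -2 + o*(-8*b - 4*o)
(T(4, -21) + (4 + 7)*5)*P(-16) = ((-2 - 4*4*(4 + 2*(-21))) + (4 + 7)*5)*(-18 + (-16)²) = ((-2 - 4*4*(4 - 42)) + 11*5)*(-18 + 256) = ((-2 - 4*4*(-38)) + 55)*238 = ((-2 + 608) + 55)*238 = (606 + 55)*238 = 661*238 = 157318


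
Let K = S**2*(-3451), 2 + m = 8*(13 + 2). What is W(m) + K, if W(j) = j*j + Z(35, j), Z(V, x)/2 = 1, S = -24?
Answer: -1973850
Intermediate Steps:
Z(V, x) = 2 (Z(V, x) = 2*1 = 2)
m = 118 (m = -2 + 8*(13 + 2) = -2 + 8*15 = -2 + 120 = 118)
W(j) = 2 + j**2 (W(j) = j*j + 2 = j**2 + 2 = 2 + j**2)
K = -1987776 (K = (-24)**2*(-3451) = 576*(-3451) = -1987776)
W(m) + K = (2 + 118**2) - 1987776 = (2 + 13924) - 1987776 = 13926 - 1987776 = -1973850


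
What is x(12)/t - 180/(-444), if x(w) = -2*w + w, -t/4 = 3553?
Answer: 53406/131461 ≈ 0.40625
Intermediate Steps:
t = -14212 (t = -4*3553 = -14212)
x(w) = -w
x(12)/t - 180/(-444) = -1*12/(-14212) - 180/(-444) = -12*(-1/14212) - 180*(-1/444) = 3/3553 + 15/37 = 53406/131461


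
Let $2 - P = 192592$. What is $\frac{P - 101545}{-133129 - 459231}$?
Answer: $\frac{58827}{118472} \approx 0.49655$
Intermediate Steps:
$P = -192590$ ($P = 2 - 192592 = -192590$)
$\frac{P - 101545}{-133129 - 459231} = \frac{-192590 - 101545}{-133129 - 459231} = - \frac{294135}{-592360} = \left(-294135\right) \left(- \frac{1}{592360}\right) = \frac{58827}{118472}$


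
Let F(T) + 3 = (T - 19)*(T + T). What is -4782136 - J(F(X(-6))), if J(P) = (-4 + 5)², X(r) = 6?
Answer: -4782137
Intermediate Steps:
F(T) = -3 + 2*T*(-19 + T) (F(T) = -3 + (T - 19)*(T + T) = -3 + (-19 + T)*(2*T) = -3 + 2*T*(-19 + T))
J(P) = 1 (J(P) = 1² = 1)
-4782136 - J(F(X(-6))) = -4782136 - 1*1 = -4782136 - 1 = -4782137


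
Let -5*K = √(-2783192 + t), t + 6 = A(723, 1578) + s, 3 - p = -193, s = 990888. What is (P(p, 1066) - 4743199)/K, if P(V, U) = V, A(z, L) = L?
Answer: -23715015*I*√447683/895366 ≈ -17722.0*I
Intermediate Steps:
p = 196 (p = 3 - 1*(-193) = 3 + 193 = 196)
t = 992460 (t = -6 + (1578 + 990888) = -6 + 992466 = 992460)
K = -2*I*√447683/5 (K = -√(-2783192 + 992460)/5 = -2*I*√447683/5 ≈ -267.64*I)
(P(p, 1066) - 4743199)/K = (196 - 4743199)/((-2*I*√447683/5)) = -23715015*I*√447683/895366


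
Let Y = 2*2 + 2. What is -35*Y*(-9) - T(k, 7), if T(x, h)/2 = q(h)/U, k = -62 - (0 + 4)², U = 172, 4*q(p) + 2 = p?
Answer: 650155/344 ≈ 1890.0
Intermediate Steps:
q(p) = -½ + p/4
Y = 6 (Y = 4 + 2 = 6)
k = -78 (k = -62 - 1*4² = -62 - 1*16 = -62 - 16 = -78)
T(x, h) = -1/172 + h/344 (T(x, h) = 2*((-½ + h/4)/172) = 2*((-½ + h/4)*(1/172)) = 2*(-1/344 + h/688) = -1/172 + h/344)
-35*Y*(-9) - T(k, 7) = -35*6*(-9) - (-1/172 + (1/344)*7) = -210*(-9) - (-1/172 + 7/344) = 1890 - 1*5/344 = 1890 - 5/344 = 650155/344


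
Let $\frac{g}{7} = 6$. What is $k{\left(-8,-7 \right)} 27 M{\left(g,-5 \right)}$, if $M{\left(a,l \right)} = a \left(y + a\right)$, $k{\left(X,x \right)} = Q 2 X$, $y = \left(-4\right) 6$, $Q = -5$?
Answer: $1632960$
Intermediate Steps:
$g = 42$ ($g = 7 \cdot 6 = 42$)
$y = -24$
$k{\left(X,x \right)} = - 10 X$ ($k{\left(X,x \right)} = \left(-5\right) 2 X = - 10 X$)
$M{\left(a,l \right)} = a \left(-24 + a\right)$
$k{\left(-8,-7 \right)} 27 M{\left(g,-5 \right)} = \left(-10\right) \left(-8\right) 27 \cdot 42 \left(-24 + 42\right) = 80 \cdot 27 \cdot 42 \cdot 18 = 2160 \cdot 756 = 1632960$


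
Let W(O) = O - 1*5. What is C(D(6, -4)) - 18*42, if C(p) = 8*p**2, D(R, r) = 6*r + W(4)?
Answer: 4244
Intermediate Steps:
W(O) = -5 + O (W(O) = O - 5 = -5 + O)
D(R, r) = -1 + 6*r (D(R, r) = 6*r + (-5 + 4) = 6*r - 1 = -1 + 6*r)
C(D(6, -4)) - 18*42 = 8*(-1 + 6*(-4))**2 - 18*42 = 8*(-1 - 24)**2 - 756 = 8*(-25)**2 - 756 = 8*625 - 756 = 5000 - 756 = 4244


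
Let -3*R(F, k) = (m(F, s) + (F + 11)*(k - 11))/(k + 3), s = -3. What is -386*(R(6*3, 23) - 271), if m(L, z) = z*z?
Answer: 1382845/13 ≈ 1.0637e+5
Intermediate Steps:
m(L, z) = z²
R(F, k) = -(9 + (-11 + k)*(11 + F))/(3*(3 + k)) (R(F, k) = -((-3)² + (F + 11)*(k - 11))/(3*(k + 3)) = -(9 + (11 + F)*(-11 + k))/(3*(3 + k)) = -(9 + (-11 + k)*(11 + F))/(3*(3 + k)))
-386*(R(6*3, 23) - 271) = -386*((112 - 11*23 + 11*(6*3) - 1*6*3*23)/(3*(3 + 23)) - 271) = -386*((⅓)*(112 - 253 + 11*18 - 1*18*23)/26 - 271) = -386*((⅓)*(1/26)*(112 - 253 + 198 - 414) - 271) = -386*((⅓)*(1/26)*(-357) - 271) = -386*(-119/26 - 271) = -386*(-7165/26) = 1382845/13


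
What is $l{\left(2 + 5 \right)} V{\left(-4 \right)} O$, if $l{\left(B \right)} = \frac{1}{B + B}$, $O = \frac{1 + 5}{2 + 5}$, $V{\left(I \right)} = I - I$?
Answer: $0$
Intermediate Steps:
$V{\left(I \right)} = 0$
$O = \frac{6}{7} \approx 0.85714$
$l{\left(B \right)} = \frac{1}{2 B}$
$l{\left(2 + 5 \right)} V{\left(-4 \right)} O = \frac{1}{2 \left(2 + 5\right)} 0 \cdot \frac{6}{7} = \frac{1}{2 \cdot 7} \cdot 0 \cdot \frac{6}{7} = \frac{1}{2} \cdot \frac{1}{7} \cdot 0 \cdot \frac{6}{7} = \frac{1}{14} \cdot 0 \cdot \frac{6}{7} = 0 \cdot \frac{6}{7} = 0$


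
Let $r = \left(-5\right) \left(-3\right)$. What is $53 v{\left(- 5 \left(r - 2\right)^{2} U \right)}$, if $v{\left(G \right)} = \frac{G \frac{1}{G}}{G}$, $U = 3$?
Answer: $- \frac{53}{2535} \approx -0.020907$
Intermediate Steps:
$r = 15$
$v{\left(G \right)} = \frac{1}{G}$ ($v{\left(G \right)} = 1 \frac{1}{G} = \frac{1}{G}$)
$53 v{\left(- 5 \left(r - 2\right)^{2} U \right)} = \frac{53}{- 5 \left(15 - 2\right)^{2} \cdot 3} = \frac{53}{- 5 \cdot 13^{2} \cdot 3} = \frac{53}{\left(-5\right) 169 \cdot 3} = \frac{53}{\left(-845\right) 3} = \frac{53}{-2535} = 53 \left(- \frac{1}{2535}\right) = - \frac{53}{2535}$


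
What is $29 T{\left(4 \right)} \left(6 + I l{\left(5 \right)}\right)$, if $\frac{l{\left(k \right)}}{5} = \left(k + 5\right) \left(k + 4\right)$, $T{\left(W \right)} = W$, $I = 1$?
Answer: $52896$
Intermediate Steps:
$l{\left(k \right)} = 5 \left(4 + k\right) \left(5 + k\right)$ ($l{\left(k \right)} = 5 \left(k + 5\right) \left(k + 4\right) = 5 \left(5 + k\right) \left(4 + k\right) = 5 \left(4 + k\right) \left(5 + k\right)$)
$29 T{\left(4 \right)} \left(6 + I l{\left(5 \right)}\right) = 29 \cdot 4 \left(6 + 1 \left(100 + 5 \cdot 5^{2} + 45 \cdot 5\right)\right) = 116 \left(6 + 1 \left(100 + 5 \cdot 25 + 225\right)\right) = 116 \left(6 + 1 \left(100 + 125 + 225\right)\right) = 116 \left(6 + 1 \cdot 450\right) = 116 \left(6 + 450\right) = 116 \cdot 456 = 52896$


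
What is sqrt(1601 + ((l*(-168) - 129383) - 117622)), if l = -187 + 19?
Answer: 2*I*sqrt(54295) ≈ 466.03*I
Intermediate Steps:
l = -168
sqrt(1601 + ((l*(-168) - 129383) - 117622)) = sqrt(1601 + ((-168*(-168) - 129383) - 117622)) = sqrt(1601 + ((28224 - 129383) - 117622)) = sqrt(1601 + (-101159 - 117622)) = sqrt(1601 - 218781) = sqrt(-217180) = 2*I*sqrt(54295)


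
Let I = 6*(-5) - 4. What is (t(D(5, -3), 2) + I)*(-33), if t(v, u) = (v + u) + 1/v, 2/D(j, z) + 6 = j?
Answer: 2277/2 ≈ 1138.5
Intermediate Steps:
D(j, z) = 2/(-6 + j)
I = -34 (I = -30 - 4 = -34)
t(v, u) = u + v + 1/v (t(v, u) = (u + v) + 1/v = u + v + 1/v)
(t(D(5, -3), 2) + I)*(-33) = ((2 + 2/(-6 + 5) + 1/(2/(-6 + 5))) - 34)*(-33) = ((2 + 2/(-1) + 1/(2/(-1))) - 34)*(-33) = ((2 + 2*(-1) + 1/(2*(-1))) - 34)*(-33) = ((2 - 2 + 1/(-2)) - 34)*(-33) = ((2 - 2 - 1/2) - 34)*(-33) = (-1/2 - 34)*(-33) = -69/2*(-33) = 2277/2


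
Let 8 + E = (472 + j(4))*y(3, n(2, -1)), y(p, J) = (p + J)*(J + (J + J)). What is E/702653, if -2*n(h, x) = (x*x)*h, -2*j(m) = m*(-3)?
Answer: -2876/702653 ≈ -0.0040931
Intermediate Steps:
j(m) = 3*m/2 (j(m) = -m*(-3)/2 = -(-3)*m/2 = 3*m/2)
n(h, x) = -h*x²/2 (n(h, x) = -x*x*h/2 = -x²*h/2 = -h*x²/2)
y(p, J) = 3*J*(J + p) (y(p, J) = (J + p)*(J + 2*J) = (J + p)*(3*J) = 3*J*(J + p))
E = -2876 (E = -8 + (472 + (3/2)*4)*(3*(-½*2*(-1)²)*(-½*2*(-1)² + 3)) = -8 + (472 + 6)*(3*(-½*2*1)*(-½*2*1 + 3)) = -8 + 478*(3*(-1)*(-1 + 3)) = -8 + 478*(3*(-1)*2) = -8 + 478*(-6) = -8 - 2868 = -2876)
E/702653 = -2876/702653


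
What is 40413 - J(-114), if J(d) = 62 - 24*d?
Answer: 37615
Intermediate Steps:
40413 - J(-114) = 40413 - (62 - 24*(-114)) = 40413 - (62 + 2736) = 40413 - 1*2798 = 40413 - 2798 = 37615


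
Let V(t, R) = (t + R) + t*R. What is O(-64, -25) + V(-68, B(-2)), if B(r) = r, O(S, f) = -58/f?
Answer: 1708/25 ≈ 68.320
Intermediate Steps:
V(t, R) = R + t + R*t (V(t, R) = (R + t) + R*t = R + t + R*t)
O(-64, -25) + V(-68, B(-2)) = -58/(-25) + (-2 - 68 - 2*(-68)) = -58*(-1/25) + (-2 - 68 + 136) = 58/25 + 66 = 1708/25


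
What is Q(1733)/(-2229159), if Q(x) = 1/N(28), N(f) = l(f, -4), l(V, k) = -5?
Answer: 1/11145795 ≈ 8.9720e-8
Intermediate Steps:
N(f) = -5
Q(x) = -⅕ (Q(x) = 1/(-5) = -⅕)
Q(1733)/(-2229159) = -⅕/(-2229159) = -⅕*(-1/2229159) = 1/11145795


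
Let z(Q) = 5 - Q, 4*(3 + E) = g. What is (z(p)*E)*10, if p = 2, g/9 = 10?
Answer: 585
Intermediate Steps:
g = 90 (g = 9*10 = 90)
E = 39/2 (E = -3 + (1/4)*90 = -3 + 45/2 = 39/2 ≈ 19.500)
(z(p)*E)*10 = ((5 - 1*2)*(39/2))*10 = ((5 - 2)*(39/2))*10 = (3*(39/2))*10 = (117/2)*10 = 585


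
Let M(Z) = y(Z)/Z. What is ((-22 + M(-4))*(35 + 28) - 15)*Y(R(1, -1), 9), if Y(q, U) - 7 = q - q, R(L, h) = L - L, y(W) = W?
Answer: -9366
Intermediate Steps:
R(L, h) = 0
Y(q, U) = 7 (Y(q, U) = 7 + (q - q) = 7 + 0 = 7)
M(Z) = 1 (M(Z) = Z/Z = 1)
((-22 + M(-4))*(35 + 28) - 15)*Y(R(1, -1), 9) = ((-22 + 1)*(35 + 28) - 15)*7 = (-21*63 - 15)*7 = (-1323 - 15)*7 = -1338*7 = -9366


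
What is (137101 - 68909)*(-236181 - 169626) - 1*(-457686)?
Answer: -27672333258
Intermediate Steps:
(137101 - 68909)*(-236181 - 169626) - 1*(-457686) = 68192*(-405807) + 457686 = -27672790944 + 457686 = -27672333258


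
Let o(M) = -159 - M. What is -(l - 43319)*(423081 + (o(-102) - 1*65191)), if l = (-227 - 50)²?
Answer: -11955200530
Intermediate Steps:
l = 76729 (l = (-277)² = 76729)
-(l - 43319)*(423081 + (o(-102) - 1*65191)) = -(76729 - 43319)*(423081 + ((-159 - 1*(-102)) - 1*65191)) = -33410*(423081 + ((-159 + 102) - 65191)) = -33410*(423081 + (-57 - 65191)) = -33410*(423081 - 65248) = -33410*357833 = -1*11955200530 = -11955200530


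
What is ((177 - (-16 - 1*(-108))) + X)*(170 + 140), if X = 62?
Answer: 45570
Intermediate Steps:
((177 - (-16 - 1*(-108))) + X)*(170 + 140) = ((177 - (-16 - 1*(-108))) + 62)*(170 + 140) = ((177 - (-16 + 108)) + 62)*310 = ((177 - 1*92) + 62)*310 = ((177 - 92) + 62)*310 = (85 + 62)*310 = 147*310 = 45570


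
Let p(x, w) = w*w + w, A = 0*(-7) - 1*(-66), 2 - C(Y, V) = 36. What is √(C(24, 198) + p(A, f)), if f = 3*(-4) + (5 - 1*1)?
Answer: √22 ≈ 4.6904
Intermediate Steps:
C(Y, V) = -34 (C(Y, V) = 2 - 1*36 = 2 - 36 = -34)
f = -8 (f = -12 + (5 - 1) = -12 + 4 = -8)
A = 66 (A = 0 + 66 = 66)
p(x, w) = w + w² (p(x, w) = w² + w = w + w²)
√(C(24, 198) + p(A, f)) = √(-34 - 8*(1 - 8)) = √(-34 - 8*(-7)) = √(-34 + 56) = √22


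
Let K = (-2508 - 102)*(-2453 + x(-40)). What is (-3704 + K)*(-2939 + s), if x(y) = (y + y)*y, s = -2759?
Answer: 11130325052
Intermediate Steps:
x(y) = 2*y² (x(y) = (2*y)*y = 2*y²)
K = -1949670 (K = (-2508 - 102)*(-2453 + 2*(-40)²) = -2610*(-2453 + 2*1600) = -2610*(-2453 + 3200) = -2610*747 = -1949670)
(-3704 + K)*(-2939 + s) = (-3704 - 1949670)*(-2939 - 2759) = -1953374*(-5698) = 11130325052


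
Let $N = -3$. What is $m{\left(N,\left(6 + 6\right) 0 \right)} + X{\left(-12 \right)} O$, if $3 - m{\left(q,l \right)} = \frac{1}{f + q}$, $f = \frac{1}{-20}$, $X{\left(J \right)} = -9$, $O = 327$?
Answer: $- \frac{179320}{61} \approx -2939.7$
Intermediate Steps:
$f = - \frac{1}{20} \approx -0.05$
$m{\left(q,l \right)} = 3 - \frac{1}{- \frac{1}{20} + q}$
$m{\left(N,\left(6 + 6\right) 0 \right)} + X{\left(-12 \right)} O = \frac{-23 + 60 \left(-3\right)}{-1 + 20 \left(-3\right)} - 2943 = \frac{-23 - 180}{-1 - 60} - 2943 = \frac{1}{-61} \left(-203\right) - 2943 = \left(- \frac{1}{61}\right) \left(-203\right) - 2943 = \frac{203}{61} - 2943 = - \frac{179320}{61}$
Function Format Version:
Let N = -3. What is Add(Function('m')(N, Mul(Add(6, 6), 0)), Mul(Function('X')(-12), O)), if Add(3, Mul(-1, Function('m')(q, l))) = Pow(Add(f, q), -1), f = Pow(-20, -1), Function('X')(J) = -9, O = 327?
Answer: Rational(-179320, 61) ≈ -2939.7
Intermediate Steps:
f = Rational(-1, 20) ≈ -0.050000
Function('m')(q, l) = Add(3, Mul(-1, Pow(Add(Rational(-1, 20), q), -1)))
Add(Function('m')(N, Mul(Add(6, 6), 0)), Mul(Function('X')(-12), O)) = Add(Mul(Pow(Add(-1, Mul(20, -3)), -1), Add(-23, Mul(60, -3))), Mul(-9, 327)) = Add(Mul(Pow(Add(-1, -60), -1), Add(-23, -180)), -2943) = Add(Mul(Pow(-61, -1), -203), -2943) = Add(Mul(Rational(-1, 61), -203), -2943) = Add(Rational(203, 61), -2943) = Rational(-179320, 61)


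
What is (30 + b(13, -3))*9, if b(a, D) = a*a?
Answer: 1791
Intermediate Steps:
b(a, D) = a**2
(30 + b(13, -3))*9 = (30 + 13**2)*9 = (30 + 169)*9 = 199*9 = 1791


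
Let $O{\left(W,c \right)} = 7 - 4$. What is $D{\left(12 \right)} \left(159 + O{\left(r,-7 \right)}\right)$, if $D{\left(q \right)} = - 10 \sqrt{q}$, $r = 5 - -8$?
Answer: $- 3240 \sqrt{3} \approx -5611.8$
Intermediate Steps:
$r = 13$ ($r = 5 + 8 = 13$)
$O{\left(W,c \right)} = 3$
$D{\left(12 \right)} \left(159 + O{\left(r,-7 \right)}\right) = - 10 \sqrt{12} \left(159 + 3\right) = - 10 \cdot 2 \sqrt{3} \cdot 162 = - 20 \sqrt{3} \cdot 162 = - 3240 \sqrt{3}$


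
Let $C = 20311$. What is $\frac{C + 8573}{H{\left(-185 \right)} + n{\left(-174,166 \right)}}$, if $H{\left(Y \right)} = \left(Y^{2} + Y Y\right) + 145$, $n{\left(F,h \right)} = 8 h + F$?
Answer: $\frac{28884}{69749} \approx 0.41411$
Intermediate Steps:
$n{\left(F,h \right)} = F + 8 h$
$H{\left(Y \right)} = 145 + 2 Y^{2}$ ($H{\left(Y \right)} = \left(Y^{2} + Y^{2}\right) + 145 = 2 Y^{2} + 145 = 145 + 2 Y^{2}$)
$\frac{C + 8573}{H{\left(-185 \right)} + n{\left(-174,166 \right)}} = \frac{20311 + 8573}{\left(145 + 2 \left(-185\right)^{2}\right) + \left(-174 + 8 \cdot 166\right)} = \frac{28884}{\left(145 + 2 \cdot 34225\right) + \left(-174 + 1328\right)} = \frac{28884}{\left(145 + 68450\right) + 1154} = \frac{28884}{68595 + 1154} = \frac{28884}{69749}$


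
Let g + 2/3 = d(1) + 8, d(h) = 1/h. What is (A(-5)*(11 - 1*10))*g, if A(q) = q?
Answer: -125/3 ≈ -41.667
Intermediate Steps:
g = 25/3 (g = -2/3 + (1/1 + 8) = -2/3 + (1 + 8) = -2/3 + 9 = 25/3 ≈ 8.3333)
(A(-5)*(11 - 1*10))*g = -5*(11 - 1*10)*(25/3) = -5*(11 - 10)*(25/3) = -5*1*(25/3) = -5*25/3 = -125/3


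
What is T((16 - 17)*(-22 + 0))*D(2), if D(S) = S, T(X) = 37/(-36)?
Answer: -37/18 ≈ -2.0556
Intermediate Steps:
T(X) = -37/36 (T(X) = 37*(-1/36) = -37/36)
T((16 - 17)*(-22 + 0))*D(2) = -37/36*2 = -37/18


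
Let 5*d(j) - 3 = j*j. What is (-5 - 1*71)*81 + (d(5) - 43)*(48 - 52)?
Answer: -30032/5 ≈ -6006.4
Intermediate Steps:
d(j) = ⅗ + j²/5 (d(j) = ⅗ + (j*j)/5 = ⅗ + j²/5)
(-5 - 1*71)*81 + (d(5) - 43)*(48 - 52) = (-5 - 1*71)*81 + ((⅗ + (⅕)*5²) - 43)*(48 - 52) = (-5 - 71)*81 + ((⅗ + (⅕)*25) - 43)*(-4) = -76*81 + ((⅗ + 5) - 43)*(-4) = -6156 + (28/5 - 43)*(-4) = -6156 - 187/5*(-4) = -6156 + 748/5 = -30032/5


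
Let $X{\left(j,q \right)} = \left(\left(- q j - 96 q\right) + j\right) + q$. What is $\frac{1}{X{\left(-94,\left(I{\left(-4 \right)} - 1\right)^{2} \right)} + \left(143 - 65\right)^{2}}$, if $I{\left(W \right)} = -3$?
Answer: $\frac{1}{5974} \approx 0.00016739$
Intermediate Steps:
$X{\left(j,q \right)} = j - 95 q - j q$ ($X{\left(j,q \right)} = \left(\left(- j q - 96 q\right) + j\right) + q = \left(\left(- 96 q - j q\right) + j\right) + q = \left(j - 96 q - j q\right) + q = j - 95 q - j q$)
$\frac{1}{X{\left(-94,\left(I{\left(-4 \right)} - 1\right)^{2} \right)} + \left(143 - 65\right)^{2}} = \frac{1}{\left(-94 - 95 \left(-3 - 1\right)^{2} - - 94 \left(-3 - 1\right)^{2}\right) + \left(143 - 65\right)^{2}} = \frac{1}{\left(-94 - 95 \left(-4\right)^{2} - - 94 \left(-4\right)^{2}\right) + 78^{2}} = \frac{1}{\left(-94 - 1520 - \left(-94\right) 16\right) + 6084} = \frac{1}{\left(-94 - 1520 + 1504\right) + 6084} = \frac{1}{-110 + 6084} = \frac{1}{5974}$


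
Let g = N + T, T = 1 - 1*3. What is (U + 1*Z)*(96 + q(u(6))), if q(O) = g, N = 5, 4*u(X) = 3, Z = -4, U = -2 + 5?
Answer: -99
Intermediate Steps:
U = 3
T = -2 (T = 1 - 3 = -2)
u(X) = 3/4 (u(X) = (1/4)*3 = 3/4)
g = 3 (g = 5 - 2 = 3)
q(O) = 3
(U + 1*Z)*(96 + q(u(6))) = (3 + 1*(-4))*(96 + 3) = (3 - 4)*99 = -1*99 = -99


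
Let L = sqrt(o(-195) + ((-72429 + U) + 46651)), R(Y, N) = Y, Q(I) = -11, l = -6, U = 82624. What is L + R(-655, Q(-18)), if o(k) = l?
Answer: -655 + 14*sqrt(290) ≈ -416.59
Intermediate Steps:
o(k) = -6
L = 14*sqrt(290) (L = sqrt(-6 + ((-72429 + 82624) + 46651)) = sqrt(-6 + (10195 + 46651)) = sqrt(-6 + 56846) = sqrt(56840) = 14*sqrt(290) ≈ 238.41)
L + R(-655, Q(-18)) = 14*sqrt(290) - 655 = -655 + 14*sqrt(290)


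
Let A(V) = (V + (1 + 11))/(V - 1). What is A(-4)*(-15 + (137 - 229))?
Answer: 856/5 ≈ 171.20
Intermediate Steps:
A(V) = (12 + V)/(-1 + V) (A(V) = (V + 12)/(-1 + V) = (12 + V)/(-1 + V))
A(-4)*(-15 + (137 - 229)) = ((12 - 4)/(-1 - 4))*(-15 + (137 - 229)) = (8/(-5))*(-15 - 92) = -⅕*8*(-107) = -8/5*(-107) = 856/5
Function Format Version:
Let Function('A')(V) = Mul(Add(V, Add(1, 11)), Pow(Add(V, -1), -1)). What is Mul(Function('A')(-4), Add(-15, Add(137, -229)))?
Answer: Rational(856, 5) ≈ 171.20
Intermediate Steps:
Function('A')(V) = Mul(Pow(Add(-1, V), -1), Add(12, V)) (Function('A')(V) = Mul(Add(V, 12), Pow(Add(-1, V), -1)) = Mul(Add(12, V), Pow(Add(-1, V), -1)) = Mul(Pow(Add(-1, V), -1), Add(12, V)))
Mul(Function('A')(-4), Add(-15, Add(137, -229))) = Mul(Mul(Pow(Add(-1, -4), -1), Add(12, -4)), Add(-15, Add(137, -229))) = Mul(Mul(Pow(-5, -1), 8), Add(-15, -92)) = Mul(Mul(Rational(-1, 5), 8), -107) = Mul(Rational(-8, 5), -107) = Rational(856, 5)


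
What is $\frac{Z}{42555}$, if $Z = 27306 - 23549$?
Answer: $\frac{3757}{42555} \approx 0.088286$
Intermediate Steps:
$Z = 3757$ ($Z = 27306 - 23549 = 3757$)
$\frac{Z}{42555} = \frac{3757}{42555}$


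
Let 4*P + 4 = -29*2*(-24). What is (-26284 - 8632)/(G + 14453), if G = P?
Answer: -8729/3700 ≈ -2.3592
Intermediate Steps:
P = 347 (P = -1 + (-29*2*(-24))/4 = -1 + (-58*(-24))/4 = -1 + (¼)*1392 = -1 + 348 = 347)
G = 347
(-26284 - 8632)/(G + 14453) = (-26284 - 8632)/(347 + 14453) = -34916/14800 = -34916*1/14800 = -8729/3700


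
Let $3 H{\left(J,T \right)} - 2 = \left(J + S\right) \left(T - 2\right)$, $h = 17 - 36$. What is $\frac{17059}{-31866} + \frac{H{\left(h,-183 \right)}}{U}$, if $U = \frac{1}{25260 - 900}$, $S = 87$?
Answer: $- \frac{3254581666819}{31866} \approx -1.0213 \cdot 10^{8}$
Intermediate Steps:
$h = -19$
$H{\left(J,T \right)} = \frac{2}{3} + \frac{\left(-2 + T\right) \left(87 + J\right)}{3}$ ($H{\left(J,T \right)} = \frac{2}{3} + \frac{\left(J + 87\right) \left(T - 2\right)}{3} = \frac{2}{3} + \frac{\left(87 + J\right) \left(-2 + T\right)}{3} = \frac{2}{3} + \frac{\left(-2 + T\right) \left(87 + J\right)}{3}$)
$U = \frac{1}{24360} \approx 4.1051 \cdot 10^{-5}$
$\frac{17059}{-31866} + \frac{H{\left(h,-183 \right)}}{U} = \frac{17059}{-31866} + \left(- \frac{172}{3} + 29 \left(-183\right) - - \frac{38}{3} + \frac{1}{3} \left(-19\right) \left(-183\right)\right) \frac{1}{\frac{1}{24360}} = 17059 \left(- \frac{1}{31866}\right) + \left(- \frac{172}{3} - 5307 + \frac{38}{3} + 1159\right) 24360 = - \frac{17059}{31866} - 102133360 = - \frac{3254581666819}{31866}$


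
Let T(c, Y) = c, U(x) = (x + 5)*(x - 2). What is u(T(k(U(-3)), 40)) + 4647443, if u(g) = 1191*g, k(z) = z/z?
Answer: 4648634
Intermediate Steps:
U(x) = (-2 + x)*(5 + x) (U(x) = (5 + x)*(-2 + x) = (-2 + x)*(5 + x))
k(z) = 1
u(T(k(U(-3)), 40)) + 4647443 = 1191*1 + 4647443 = 1191 + 4647443 = 4648634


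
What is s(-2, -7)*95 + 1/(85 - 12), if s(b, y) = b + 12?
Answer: 69351/73 ≈ 950.01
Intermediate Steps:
s(b, y) = 12 + b
s(-2, -7)*95 + 1/(85 - 12) = (12 - 2)*95 + 1/(85 - 12) = 10*95 + 1/73 = 950 + 1/73 = 69351/73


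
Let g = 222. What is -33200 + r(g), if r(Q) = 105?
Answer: -33095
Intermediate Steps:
-33200 + r(g) = -33200 + 105 = -33095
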